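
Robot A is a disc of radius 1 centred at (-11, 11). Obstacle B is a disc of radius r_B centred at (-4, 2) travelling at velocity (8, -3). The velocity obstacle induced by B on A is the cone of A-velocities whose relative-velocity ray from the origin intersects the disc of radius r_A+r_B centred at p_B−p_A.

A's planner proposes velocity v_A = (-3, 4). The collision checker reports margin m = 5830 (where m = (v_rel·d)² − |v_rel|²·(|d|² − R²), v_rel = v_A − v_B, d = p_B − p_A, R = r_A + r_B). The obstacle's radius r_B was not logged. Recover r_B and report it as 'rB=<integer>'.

m = 5830
d = (7, -9);  v_rel = (-11, 7),  |v_rel|² = 170
v_rel×d = (-11)·(-9) − (7)·(7) = 50
since m = R²·170 − 50²:  R² = (2500 + 5830) / 170 = 49
R = √49 = 7  ⇒  r_B = 7 − 1 = 6

rB=6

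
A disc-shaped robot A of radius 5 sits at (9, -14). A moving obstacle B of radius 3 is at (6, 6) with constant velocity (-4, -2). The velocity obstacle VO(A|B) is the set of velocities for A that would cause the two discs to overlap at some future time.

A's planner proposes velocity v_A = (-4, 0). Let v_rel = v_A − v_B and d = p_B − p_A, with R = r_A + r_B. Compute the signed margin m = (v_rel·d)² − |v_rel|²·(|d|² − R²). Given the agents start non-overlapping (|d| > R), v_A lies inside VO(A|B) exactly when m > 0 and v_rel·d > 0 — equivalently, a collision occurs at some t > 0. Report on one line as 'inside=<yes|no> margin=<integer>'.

d = (-3, 20),  |d|² = 409;  R = 5+3 = 8,  c = 409−8² = 345
v_rel = (0, 2),  |v_rel|² = 4;  v_rel·d = (0)·(-3) + (2)·(20) = 40
4·t² − 80·t + 345 = 0  ⇒  m = 40² − 4·345 = 220
m = 220 > 0,  v_rel·d = 40 > 0  ⇒  inside

inside=yes margin=220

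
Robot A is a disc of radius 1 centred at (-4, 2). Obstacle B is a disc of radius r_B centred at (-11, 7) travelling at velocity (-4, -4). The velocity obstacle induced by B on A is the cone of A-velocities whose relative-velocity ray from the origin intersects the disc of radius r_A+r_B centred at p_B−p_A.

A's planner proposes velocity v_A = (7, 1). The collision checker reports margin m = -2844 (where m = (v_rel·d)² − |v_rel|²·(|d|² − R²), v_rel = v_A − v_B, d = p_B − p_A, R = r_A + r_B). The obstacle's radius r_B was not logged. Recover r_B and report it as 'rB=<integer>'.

m = -2844
d = (-7, 5);  v_rel = (11, 5),  |v_rel|² = 146
v_rel×d = (11)·(5) − (5)·(-7) = 90
since m = R²·146 − 90²:  R² = (8100 + -2844) / 146 = 36
R = √36 = 6  ⇒  r_B = 6 − 1 = 5

rB=5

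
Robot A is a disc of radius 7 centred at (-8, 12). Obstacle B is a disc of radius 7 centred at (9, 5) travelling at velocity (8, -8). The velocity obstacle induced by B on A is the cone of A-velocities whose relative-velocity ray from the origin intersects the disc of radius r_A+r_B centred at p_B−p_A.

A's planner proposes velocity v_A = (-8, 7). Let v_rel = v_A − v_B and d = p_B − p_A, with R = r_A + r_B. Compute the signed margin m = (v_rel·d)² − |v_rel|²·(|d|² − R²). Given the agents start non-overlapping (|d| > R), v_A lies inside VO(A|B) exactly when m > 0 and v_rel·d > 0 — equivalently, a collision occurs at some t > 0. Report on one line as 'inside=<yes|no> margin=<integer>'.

d = (17, -7),  |d|² = 338;  R = 7+7 = 14,  c = 338−14² = 142
v_rel = (-16, 15),  |v_rel|² = 481;  v_rel·d = (-16)·(17) + (15)·(-7) = -377
481·t² + 754·t + 142 = 0  ⇒  m = (-377)² − 481·142 = 73827
m = 73827 > 0,  v_rel·d = -377 < 0  ⇒  outside

inside=no margin=73827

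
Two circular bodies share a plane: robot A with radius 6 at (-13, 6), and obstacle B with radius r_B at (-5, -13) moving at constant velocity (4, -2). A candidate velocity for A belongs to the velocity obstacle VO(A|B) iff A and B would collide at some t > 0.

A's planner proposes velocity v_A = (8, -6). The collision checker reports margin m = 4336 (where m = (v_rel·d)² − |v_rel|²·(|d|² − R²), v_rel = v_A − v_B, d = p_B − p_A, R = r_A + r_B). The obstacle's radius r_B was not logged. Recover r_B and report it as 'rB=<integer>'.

m = 4336
d = (8, -19);  v_rel = (4, -4),  |v_rel|² = 32
v_rel×d = (4)·(-19) − (-4)·(8) = -44
since m = R²·32 − (-44)²:  R² = (1936 + 4336) / 32 = 196
R = √196 = 14  ⇒  r_B = 14 − 6 = 8

rB=8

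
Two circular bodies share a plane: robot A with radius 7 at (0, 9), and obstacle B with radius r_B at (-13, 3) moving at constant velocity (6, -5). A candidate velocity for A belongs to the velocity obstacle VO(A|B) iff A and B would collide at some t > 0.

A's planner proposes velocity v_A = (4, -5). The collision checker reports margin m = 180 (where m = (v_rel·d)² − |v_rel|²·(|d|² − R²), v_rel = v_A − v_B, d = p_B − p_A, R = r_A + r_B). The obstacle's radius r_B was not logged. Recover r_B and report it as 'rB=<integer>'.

m = 180
d = (-13, -6);  v_rel = (-2, 0),  |v_rel|² = 4
v_rel×d = (-2)·(-6) − (0)·(-13) = 12
since m = R²·4 − 12²:  R² = (144 + 180) / 4 = 81
R = √81 = 9  ⇒  r_B = 9 − 7 = 2

rB=2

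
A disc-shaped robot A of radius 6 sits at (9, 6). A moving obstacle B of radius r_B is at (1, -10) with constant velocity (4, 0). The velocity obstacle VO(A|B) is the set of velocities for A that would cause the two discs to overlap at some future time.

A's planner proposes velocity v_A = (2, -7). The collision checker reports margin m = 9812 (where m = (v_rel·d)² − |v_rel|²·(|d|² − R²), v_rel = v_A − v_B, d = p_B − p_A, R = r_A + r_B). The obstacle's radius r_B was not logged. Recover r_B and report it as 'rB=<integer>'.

m = 9812
d = (-8, -16);  v_rel = (-2, -7),  |v_rel|² = 53
v_rel×d = (-2)·(-16) − (-7)·(-8) = -24
since m = R²·53 − (-24)²:  R² = (576 + 9812) / 53 = 196
R = √196 = 14  ⇒  r_B = 14 − 6 = 8

rB=8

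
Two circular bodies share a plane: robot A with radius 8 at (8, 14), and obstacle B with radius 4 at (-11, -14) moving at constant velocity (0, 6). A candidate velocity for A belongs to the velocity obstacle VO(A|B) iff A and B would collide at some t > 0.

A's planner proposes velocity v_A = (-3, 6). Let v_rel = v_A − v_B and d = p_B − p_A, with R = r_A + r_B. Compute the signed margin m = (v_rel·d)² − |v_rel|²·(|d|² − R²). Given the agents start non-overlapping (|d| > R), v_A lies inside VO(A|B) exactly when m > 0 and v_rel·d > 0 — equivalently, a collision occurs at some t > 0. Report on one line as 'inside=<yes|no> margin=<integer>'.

d = (-19, -28),  |d|² = 1145;  R = 8+4 = 12,  c = 1145−12² = 1001
v_rel = (-3, 0),  |v_rel|² = 9;  v_rel·d = (-3)·(-19) + (0)·(-28) = 57
9·t² − 114·t + 1001 = 0  ⇒  m = 57² − 9·1001 = -5760
m = -5760 < 0,  v_rel·d = 57 > 0  ⇒  outside

inside=no margin=-5760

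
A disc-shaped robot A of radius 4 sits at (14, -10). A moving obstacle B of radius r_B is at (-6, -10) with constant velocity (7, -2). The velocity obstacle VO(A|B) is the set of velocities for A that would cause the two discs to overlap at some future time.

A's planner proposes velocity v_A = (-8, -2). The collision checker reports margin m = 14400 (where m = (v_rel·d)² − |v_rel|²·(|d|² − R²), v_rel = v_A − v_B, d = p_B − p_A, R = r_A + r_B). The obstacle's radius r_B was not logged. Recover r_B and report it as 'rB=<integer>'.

m = 14400
d = (-20, 0);  v_rel = (-15, 0),  |v_rel|² = 225
v_rel×d = (-15)·(0) − (0)·(-20) = 0
since m = R²·225 − 0²:  R² = (0 + 14400) / 225 = 64
R = √64 = 8  ⇒  r_B = 8 − 4 = 4

rB=4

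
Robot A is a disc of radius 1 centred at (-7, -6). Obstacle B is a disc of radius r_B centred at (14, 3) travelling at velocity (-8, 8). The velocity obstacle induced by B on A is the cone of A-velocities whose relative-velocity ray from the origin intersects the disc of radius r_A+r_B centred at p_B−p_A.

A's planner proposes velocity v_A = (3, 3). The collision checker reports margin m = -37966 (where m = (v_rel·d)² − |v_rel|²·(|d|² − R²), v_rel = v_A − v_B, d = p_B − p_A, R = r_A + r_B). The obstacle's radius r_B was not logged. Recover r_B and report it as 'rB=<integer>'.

m = -37966
d = (21, 9);  v_rel = (11, -5),  |v_rel|² = 146
v_rel×d = (11)·(9) − (-5)·(21) = 204
since m = R²·146 − 204²:  R² = (41616 + -37966) / 146 = 25
R = √25 = 5  ⇒  r_B = 5 − 1 = 4

rB=4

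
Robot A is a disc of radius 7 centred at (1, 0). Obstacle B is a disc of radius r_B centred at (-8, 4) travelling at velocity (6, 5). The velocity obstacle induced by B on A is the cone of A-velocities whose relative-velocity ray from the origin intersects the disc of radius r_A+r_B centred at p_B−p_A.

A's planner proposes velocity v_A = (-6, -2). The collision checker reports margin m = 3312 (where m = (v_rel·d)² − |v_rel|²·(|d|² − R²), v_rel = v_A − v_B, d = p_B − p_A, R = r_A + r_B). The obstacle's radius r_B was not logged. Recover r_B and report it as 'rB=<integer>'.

m = 3312
d = (-9, 4);  v_rel = (-12, -7),  |v_rel|² = 193
v_rel×d = (-12)·(4) − (-7)·(-9) = -111
since m = R²·193 − (-111)²:  R² = (12321 + 3312) / 193 = 81
R = √81 = 9  ⇒  r_B = 9 − 7 = 2

rB=2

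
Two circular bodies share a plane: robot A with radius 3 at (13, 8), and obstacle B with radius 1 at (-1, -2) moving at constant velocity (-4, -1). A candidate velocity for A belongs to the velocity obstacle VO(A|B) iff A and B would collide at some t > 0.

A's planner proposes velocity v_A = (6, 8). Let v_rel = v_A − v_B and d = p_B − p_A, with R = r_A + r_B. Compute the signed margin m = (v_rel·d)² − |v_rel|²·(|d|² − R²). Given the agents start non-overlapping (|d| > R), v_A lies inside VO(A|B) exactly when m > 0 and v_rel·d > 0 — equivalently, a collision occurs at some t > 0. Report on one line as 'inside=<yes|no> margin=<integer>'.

d = (-14, -10),  |d|² = 296;  R = 3+1 = 4,  c = 296−4² = 280
v_rel = (10, 9),  |v_rel|² = 181;  v_rel·d = (10)·(-14) + (9)·(-10) = -230
181·t² + 460·t + 280 = 0  ⇒  m = (-230)² − 181·280 = 2220
m = 2220 > 0,  v_rel·d = -230 < 0  ⇒  outside

inside=no margin=2220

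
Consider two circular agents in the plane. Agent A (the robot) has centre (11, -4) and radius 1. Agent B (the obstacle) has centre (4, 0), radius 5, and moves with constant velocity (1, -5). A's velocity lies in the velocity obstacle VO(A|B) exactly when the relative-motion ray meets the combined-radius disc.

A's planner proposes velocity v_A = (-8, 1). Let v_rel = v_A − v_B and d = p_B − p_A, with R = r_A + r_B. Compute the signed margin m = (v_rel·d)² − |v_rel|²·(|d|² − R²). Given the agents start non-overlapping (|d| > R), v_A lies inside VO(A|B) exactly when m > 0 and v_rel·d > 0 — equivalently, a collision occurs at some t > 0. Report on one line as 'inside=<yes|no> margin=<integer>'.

d = (-7, 4),  |d|² = 65;  R = 1+5 = 6,  c = 65−6² = 29
v_rel = (-9, 6),  |v_rel|² = 117;  v_rel·d = (-9)·(-7) + (6)·(4) = 87
117·t² − 174·t + 29 = 0  ⇒  m = 87² − 117·29 = 4176
m = 4176 > 0,  v_rel·d = 87 > 0  ⇒  inside

inside=yes margin=4176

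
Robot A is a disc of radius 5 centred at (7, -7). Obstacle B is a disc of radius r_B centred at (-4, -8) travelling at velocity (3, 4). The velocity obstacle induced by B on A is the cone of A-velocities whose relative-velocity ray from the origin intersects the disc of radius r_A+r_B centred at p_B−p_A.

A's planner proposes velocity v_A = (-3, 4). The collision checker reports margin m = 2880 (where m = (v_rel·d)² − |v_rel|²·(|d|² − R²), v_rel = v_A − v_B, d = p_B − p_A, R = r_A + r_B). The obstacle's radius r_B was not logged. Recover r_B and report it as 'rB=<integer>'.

m = 2880
d = (-11, -1);  v_rel = (-6, 0),  |v_rel|² = 36
v_rel×d = (-6)·(-1) − (0)·(-11) = 6
since m = R²·36 − 6²:  R² = (36 + 2880) / 36 = 81
R = √81 = 9  ⇒  r_B = 9 − 5 = 4

rB=4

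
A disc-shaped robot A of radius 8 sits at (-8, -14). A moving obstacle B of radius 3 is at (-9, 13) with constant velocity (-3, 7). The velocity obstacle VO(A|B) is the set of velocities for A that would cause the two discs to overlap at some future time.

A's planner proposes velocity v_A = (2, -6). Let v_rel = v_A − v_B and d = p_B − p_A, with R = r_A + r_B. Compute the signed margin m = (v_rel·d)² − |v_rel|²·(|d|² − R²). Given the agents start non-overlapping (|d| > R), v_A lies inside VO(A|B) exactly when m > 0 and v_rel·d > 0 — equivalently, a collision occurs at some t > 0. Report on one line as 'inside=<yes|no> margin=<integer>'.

d = (-1, 27),  |d|² = 730;  R = 8+3 = 11,  c = 730−11² = 609
v_rel = (5, -13),  |v_rel|² = 194;  v_rel·d = (5)·(-1) + (-13)·(27) = -356
194·t² + 712·t + 609 = 0  ⇒  m = (-356)² − 194·609 = 8590
m = 8590 > 0,  v_rel·d = -356 < 0  ⇒  outside

inside=no margin=8590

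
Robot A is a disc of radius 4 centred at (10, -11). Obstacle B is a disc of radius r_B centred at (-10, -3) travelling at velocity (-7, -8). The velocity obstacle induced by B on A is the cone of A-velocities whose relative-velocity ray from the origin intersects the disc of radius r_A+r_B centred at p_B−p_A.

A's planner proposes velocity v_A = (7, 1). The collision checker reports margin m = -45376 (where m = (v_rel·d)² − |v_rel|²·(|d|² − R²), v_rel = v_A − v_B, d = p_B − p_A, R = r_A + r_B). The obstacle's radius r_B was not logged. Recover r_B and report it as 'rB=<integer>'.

m = -45376
d = (-20, 8);  v_rel = (14, 9),  |v_rel|² = 277
v_rel×d = (14)·(8) − (9)·(-20) = 292
since m = R²·277 − 292²:  R² = (85264 + -45376) / 277 = 144
R = √144 = 12  ⇒  r_B = 12 − 4 = 8

rB=8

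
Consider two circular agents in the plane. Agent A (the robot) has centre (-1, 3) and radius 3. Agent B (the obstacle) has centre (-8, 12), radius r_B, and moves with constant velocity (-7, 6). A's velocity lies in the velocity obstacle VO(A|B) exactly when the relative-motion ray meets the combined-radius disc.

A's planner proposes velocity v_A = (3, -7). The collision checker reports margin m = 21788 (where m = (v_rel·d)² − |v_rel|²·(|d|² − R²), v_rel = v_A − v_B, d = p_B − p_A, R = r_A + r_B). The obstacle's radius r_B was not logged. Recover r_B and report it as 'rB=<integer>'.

m = 21788
d = (-7, 9);  v_rel = (10, -13),  |v_rel|² = 269
v_rel×d = (10)·(9) − (-13)·(-7) = -1
since m = R²·269 − (-1)²:  R² = (1 + 21788) / 269 = 81
R = √81 = 9  ⇒  r_B = 9 − 3 = 6

rB=6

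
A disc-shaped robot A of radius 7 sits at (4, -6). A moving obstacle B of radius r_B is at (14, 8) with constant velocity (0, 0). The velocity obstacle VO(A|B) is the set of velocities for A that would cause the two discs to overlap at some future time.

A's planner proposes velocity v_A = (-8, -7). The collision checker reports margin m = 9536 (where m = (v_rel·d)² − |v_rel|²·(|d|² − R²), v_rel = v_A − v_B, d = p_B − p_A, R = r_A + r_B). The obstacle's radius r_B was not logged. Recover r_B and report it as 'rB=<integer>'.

m = 9536
d = (10, 14);  v_rel = (-8, -7),  |v_rel|² = 113
v_rel×d = (-8)·(14) − (-7)·(10) = -42
since m = R²·113 − (-42)²:  R² = (1764 + 9536) / 113 = 100
R = √100 = 10  ⇒  r_B = 10 − 7 = 3

rB=3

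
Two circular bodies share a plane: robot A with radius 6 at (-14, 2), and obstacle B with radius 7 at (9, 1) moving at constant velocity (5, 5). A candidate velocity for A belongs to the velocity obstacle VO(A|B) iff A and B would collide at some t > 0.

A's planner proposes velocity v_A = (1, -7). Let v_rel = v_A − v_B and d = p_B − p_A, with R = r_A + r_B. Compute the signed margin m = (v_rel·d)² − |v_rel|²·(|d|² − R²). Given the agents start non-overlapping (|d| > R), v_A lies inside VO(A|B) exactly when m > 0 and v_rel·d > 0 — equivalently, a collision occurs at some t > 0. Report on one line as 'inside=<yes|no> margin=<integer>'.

d = (23, -1),  |d|² = 530;  R = 6+7 = 13,  c = 530−13² = 361
v_rel = (-4, -12),  |v_rel|² = 160;  v_rel·d = (-4)·(23) + (-12)·(-1) = -80
160·t² + 160·t + 361 = 0  ⇒  m = (-80)² − 160·361 = -51360
m = -51360 < 0,  v_rel·d = -80 < 0  ⇒  outside

inside=no margin=-51360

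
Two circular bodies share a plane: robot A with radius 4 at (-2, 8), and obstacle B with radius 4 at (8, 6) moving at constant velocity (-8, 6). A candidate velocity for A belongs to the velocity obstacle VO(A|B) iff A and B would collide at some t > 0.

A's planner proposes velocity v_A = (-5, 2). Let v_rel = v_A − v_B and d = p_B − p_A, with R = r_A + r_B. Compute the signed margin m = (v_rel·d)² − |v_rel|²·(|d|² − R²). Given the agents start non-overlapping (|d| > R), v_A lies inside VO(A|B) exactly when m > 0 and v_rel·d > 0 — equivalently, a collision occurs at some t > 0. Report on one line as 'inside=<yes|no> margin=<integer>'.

d = (10, -2),  |d|² = 104;  R = 4+4 = 8,  c = 104−8² = 40
v_rel = (3, -4),  |v_rel|² = 25;  v_rel·d = (3)·(10) + (-4)·(-2) = 38
25·t² − 76·t + 40 = 0  ⇒  m = 38² − 25·40 = 444
m = 444 > 0,  v_rel·d = 38 > 0  ⇒  inside

inside=yes margin=444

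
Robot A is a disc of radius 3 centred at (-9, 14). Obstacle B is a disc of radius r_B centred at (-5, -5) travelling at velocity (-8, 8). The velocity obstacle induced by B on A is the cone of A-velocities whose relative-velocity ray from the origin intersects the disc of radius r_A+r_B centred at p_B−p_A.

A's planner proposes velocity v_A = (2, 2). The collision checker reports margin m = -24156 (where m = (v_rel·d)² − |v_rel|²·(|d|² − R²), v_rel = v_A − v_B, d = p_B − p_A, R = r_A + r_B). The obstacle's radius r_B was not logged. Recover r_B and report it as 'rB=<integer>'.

m = -24156
d = (4, -19);  v_rel = (10, -6),  |v_rel|² = 136
v_rel×d = (10)·(-19) − (-6)·(4) = -166
since m = R²·136 − (-166)²:  R² = (27556 + -24156) / 136 = 25
R = √25 = 5  ⇒  r_B = 5 − 3 = 2

rB=2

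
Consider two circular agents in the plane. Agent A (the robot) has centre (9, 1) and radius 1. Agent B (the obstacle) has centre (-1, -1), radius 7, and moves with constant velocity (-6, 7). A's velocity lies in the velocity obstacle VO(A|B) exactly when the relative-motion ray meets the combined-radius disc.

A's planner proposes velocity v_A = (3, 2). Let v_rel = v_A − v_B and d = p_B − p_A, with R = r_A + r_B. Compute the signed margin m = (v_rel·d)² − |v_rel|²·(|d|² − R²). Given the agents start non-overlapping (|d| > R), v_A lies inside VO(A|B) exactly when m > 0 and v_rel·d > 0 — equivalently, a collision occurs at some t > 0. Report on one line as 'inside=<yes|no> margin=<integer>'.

d = (-10, -2),  |d|² = 104;  R = 1+7 = 8,  c = 104−8² = 40
v_rel = (9, -5),  |v_rel|² = 106;  v_rel·d = (9)·(-10) + (-5)·(-2) = -80
106·t² + 160·t + 40 = 0  ⇒  m = (-80)² − 106·40 = 2160
m = 2160 > 0,  v_rel·d = -80 < 0  ⇒  outside

inside=no margin=2160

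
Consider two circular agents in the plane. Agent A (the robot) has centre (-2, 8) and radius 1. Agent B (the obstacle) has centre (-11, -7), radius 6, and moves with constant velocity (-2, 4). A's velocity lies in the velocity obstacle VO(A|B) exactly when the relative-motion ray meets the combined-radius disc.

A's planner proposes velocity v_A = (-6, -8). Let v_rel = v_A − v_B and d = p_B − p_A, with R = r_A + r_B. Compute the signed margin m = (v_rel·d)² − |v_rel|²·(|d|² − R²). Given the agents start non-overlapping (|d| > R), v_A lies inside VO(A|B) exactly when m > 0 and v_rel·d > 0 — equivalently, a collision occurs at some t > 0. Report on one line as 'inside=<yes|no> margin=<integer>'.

d = (-9, -15),  |d|² = 306;  R = 1+6 = 7,  c = 306−7² = 257
v_rel = (-4, -12),  |v_rel|² = 160;  v_rel·d = (-4)·(-9) + (-12)·(-15) = 216
160·t² − 432·t + 257 = 0  ⇒  m = 216² − 160·257 = 5536
m = 5536 > 0,  v_rel·d = 216 > 0  ⇒  inside

inside=yes margin=5536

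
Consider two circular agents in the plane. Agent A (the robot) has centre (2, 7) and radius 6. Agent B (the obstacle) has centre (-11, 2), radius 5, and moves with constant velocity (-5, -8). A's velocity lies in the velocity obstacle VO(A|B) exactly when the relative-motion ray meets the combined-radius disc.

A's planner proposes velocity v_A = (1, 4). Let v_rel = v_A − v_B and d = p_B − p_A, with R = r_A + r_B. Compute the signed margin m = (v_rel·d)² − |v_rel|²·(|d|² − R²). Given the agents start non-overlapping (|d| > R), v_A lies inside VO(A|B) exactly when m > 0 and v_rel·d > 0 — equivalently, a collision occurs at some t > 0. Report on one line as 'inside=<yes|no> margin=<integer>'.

d = (-13, -5),  |d|² = 194;  R = 6+5 = 11,  c = 194−11² = 73
v_rel = (6, 12),  |v_rel|² = 180;  v_rel·d = (6)·(-13) + (12)·(-5) = -138
180·t² + 276·t + 73 = 0  ⇒  m = (-138)² − 180·73 = 5904
m = 5904 > 0,  v_rel·d = -138 < 0  ⇒  outside

inside=no margin=5904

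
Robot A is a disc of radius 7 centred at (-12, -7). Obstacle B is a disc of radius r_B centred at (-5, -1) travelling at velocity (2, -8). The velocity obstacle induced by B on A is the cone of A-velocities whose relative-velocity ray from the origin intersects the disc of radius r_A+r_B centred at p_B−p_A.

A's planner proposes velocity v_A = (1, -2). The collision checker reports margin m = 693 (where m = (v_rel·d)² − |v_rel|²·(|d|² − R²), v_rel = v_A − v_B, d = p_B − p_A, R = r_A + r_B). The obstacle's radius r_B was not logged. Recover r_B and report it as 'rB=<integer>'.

m = 693
d = (7, 6);  v_rel = (-1, 6),  |v_rel|² = 37
v_rel×d = (-1)·(6) − (6)·(7) = -48
since m = R²·37 − (-48)²:  R² = (2304 + 693) / 37 = 81
R = √81 = 9  ⇒  r_B = 9 − 7 = 2

rB=2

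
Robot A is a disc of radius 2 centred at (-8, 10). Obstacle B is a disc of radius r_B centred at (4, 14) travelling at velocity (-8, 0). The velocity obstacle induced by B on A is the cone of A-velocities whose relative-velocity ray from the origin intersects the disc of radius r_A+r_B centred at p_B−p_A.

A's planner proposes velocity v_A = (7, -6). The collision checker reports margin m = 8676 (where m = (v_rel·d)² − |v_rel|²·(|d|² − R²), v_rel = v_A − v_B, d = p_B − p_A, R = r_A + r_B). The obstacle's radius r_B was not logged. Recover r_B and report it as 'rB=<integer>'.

m = 8676
d = (12, 4);  v_rel = (15, -6),  |v_rel|² = 261
v_rel×d = (15)·(4) − (-6)·(12) = 132
since m = R²·261 − 132²:  R² = (17424 + 8676) / 261 = 100
R = √100 = 10  ⇒  r_B = 10 − 2 = 8

rB=8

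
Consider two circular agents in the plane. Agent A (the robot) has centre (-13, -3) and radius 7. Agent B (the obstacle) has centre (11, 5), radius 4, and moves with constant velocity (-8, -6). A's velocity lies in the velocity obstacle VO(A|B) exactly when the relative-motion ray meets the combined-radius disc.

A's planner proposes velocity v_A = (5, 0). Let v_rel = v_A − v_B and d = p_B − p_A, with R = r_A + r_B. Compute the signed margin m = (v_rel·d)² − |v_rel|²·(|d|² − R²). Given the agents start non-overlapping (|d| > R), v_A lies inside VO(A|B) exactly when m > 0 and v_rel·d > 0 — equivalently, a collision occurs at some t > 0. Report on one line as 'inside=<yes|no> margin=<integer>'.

d = (24, 8),  |d|² = 640;  R = 7+4 = 11,  c = 640−11² = 519
v_rel = (13, 6),  |v_rel|² = 205;  v_rel·d = (13)·(24) + (6)·(8) = 360
205·t² − 720·t + 519 = 0  ⇒  m = 360² − 205·519 = 23205
m = 23205 > 0,  v_rel·d = 360 > 0  ⇒  inside

inside=yes margin=23205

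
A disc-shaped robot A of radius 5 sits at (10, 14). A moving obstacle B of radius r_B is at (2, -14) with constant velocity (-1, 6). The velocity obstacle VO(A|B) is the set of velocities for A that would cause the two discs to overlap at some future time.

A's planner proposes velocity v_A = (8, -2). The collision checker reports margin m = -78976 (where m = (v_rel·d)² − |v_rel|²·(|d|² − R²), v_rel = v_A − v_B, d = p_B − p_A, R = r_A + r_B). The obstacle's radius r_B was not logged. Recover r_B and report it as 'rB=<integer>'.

m = -78976
d = (-8, -28);  v_rel = (9, -8),  |v_rel|² = 145
v_rel×d = (9)·(-28) − (-8)·(-8) = -316
since m = R²·145 − (-316)²:  R² = (99856 + -78976) / 145 = 144
R = √144 = 12  ⇒  r_B = 12 − 5 = 7

rB=7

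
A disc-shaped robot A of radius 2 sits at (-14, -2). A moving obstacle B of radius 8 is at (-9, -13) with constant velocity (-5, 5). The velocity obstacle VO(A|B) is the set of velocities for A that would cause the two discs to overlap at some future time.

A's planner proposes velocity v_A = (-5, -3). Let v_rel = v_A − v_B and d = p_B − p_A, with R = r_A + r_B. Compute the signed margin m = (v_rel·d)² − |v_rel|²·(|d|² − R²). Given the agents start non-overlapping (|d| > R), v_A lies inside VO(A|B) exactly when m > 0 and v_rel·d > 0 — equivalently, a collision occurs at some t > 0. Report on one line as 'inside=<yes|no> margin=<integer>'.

d = (5, -11),  |d|² = 146;  R = 2+8 = 10,  c = 146−10² = 46
v_rel = (0, -8),  |v_rel|² = 64;  v_rel·d = (0)·(5) + (-8)·(-11) = 88
64·t² − 176·t + 46 = 0  ⇒  m = 88² − 64·46 = 4800
m = 4800 > 0,  v_rel·d = 88 > 0  ⇒  inside

inside=yes margin=4800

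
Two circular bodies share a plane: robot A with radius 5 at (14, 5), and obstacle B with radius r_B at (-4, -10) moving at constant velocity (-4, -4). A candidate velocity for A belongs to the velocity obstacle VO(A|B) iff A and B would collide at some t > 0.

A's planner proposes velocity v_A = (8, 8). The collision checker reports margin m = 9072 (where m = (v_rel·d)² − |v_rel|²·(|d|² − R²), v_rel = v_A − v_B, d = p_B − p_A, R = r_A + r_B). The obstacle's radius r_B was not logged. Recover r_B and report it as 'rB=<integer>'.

m = 9072
d = (-18, -15);  v_rel = (12, 12),  |v_rel|² = 288
v_rel×d = (12)·(-15) − (12)·(-18) = 36
since m = R²·288 − 36²:  R² = (1296 + 9072) / 288 = 36
R = √36 = 6  ⇒  r_B = 6 − 5 = 1

rB=1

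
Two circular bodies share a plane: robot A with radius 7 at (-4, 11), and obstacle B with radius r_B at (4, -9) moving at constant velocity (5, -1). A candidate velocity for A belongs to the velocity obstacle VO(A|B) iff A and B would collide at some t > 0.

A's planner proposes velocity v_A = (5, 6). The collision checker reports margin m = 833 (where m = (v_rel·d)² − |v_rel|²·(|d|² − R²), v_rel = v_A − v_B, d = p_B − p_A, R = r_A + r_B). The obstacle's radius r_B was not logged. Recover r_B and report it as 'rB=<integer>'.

m = 833
d = (8, -20);  v_rel = (0, 7),  |v_rel|² = 49
v_rel×d = (0)·(-20) − (7)·(8) = -56
since m = R²·49 − (-56)²:  R² = (3136 + 833) / 49 = 81
R = √81 = 9  ⇒  r_B = 9 − 7 = 2

rB=2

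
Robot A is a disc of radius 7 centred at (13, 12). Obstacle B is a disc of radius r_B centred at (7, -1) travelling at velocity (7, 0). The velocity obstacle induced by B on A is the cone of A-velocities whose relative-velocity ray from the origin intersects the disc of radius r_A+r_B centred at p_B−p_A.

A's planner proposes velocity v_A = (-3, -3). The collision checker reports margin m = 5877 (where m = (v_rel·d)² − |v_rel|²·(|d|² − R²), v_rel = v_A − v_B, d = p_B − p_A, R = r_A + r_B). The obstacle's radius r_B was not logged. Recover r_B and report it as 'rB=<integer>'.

m = 5877
d = (-6, -13);  v_rel = (-10, -3),  |v_rel|² = 109
v_rel×d = (-10)·(-13) − (-3)·(-6) = 112
since m = R²·109 − 112²:  R² = (12544 + 5877) / 109 = 169
R = √169 = 13  ⇒  r_B = 13 − 7 = 6

rB=6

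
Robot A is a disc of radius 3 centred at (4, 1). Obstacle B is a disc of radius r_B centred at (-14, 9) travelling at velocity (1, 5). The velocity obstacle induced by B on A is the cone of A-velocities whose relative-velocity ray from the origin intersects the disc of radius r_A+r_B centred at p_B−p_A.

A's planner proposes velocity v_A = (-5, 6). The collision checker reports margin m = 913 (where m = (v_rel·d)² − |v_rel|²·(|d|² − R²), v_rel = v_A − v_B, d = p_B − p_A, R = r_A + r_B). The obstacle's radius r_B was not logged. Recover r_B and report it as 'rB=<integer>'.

m = 913
d = (-18, 8);  v_rel = (-6, 1),  |v_rel|² = 37
v_rel×d = (-6)·(8) − (1)·(-18) = -30
since m = R²·37 − (-30)²:  R² = (900 + 913) / 37 = 49
R = √49 = 7  ⇒  r_B = 7 − 3 = 4

rB=4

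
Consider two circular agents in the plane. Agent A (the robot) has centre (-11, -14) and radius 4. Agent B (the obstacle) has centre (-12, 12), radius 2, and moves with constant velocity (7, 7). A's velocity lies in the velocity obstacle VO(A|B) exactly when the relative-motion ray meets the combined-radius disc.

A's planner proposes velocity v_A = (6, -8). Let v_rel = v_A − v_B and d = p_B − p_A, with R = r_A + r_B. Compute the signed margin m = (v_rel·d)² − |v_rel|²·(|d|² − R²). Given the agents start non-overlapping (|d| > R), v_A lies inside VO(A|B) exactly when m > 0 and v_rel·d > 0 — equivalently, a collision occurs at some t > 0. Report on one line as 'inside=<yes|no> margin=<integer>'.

d = (-1, 26),  |d|² = 677;  R = 4+2 = 6,  c = 677−6² = 641
v_rel = (-1, -15),  |v_rel|² = 226;  v_rel·d = (-1)·(-1) + (-15)·(26) = -389
226·t² + 778·t + 641 = 0  ⇒  m = (-389)² − 226·641 = 6455
m = 6455 > 0,  v_rel·d = -389 < 0  ⇒  outside

inside=no margin=6455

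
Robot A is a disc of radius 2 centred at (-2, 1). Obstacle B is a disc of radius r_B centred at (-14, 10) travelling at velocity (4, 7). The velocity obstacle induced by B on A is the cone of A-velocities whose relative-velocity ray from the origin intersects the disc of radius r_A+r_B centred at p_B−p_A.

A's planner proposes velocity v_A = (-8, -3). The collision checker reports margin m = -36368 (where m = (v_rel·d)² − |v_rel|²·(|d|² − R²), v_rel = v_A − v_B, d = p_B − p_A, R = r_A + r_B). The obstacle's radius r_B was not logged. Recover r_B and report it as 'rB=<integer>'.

m = -36368
d = (-12, 9);  v_rel = (-12, -10),  |v_rel|² = 244
v_rel×d = (-12)·(9) − (-10)·(-12) = -228
since m = R²·244 − (-228)²:  R² = (51984 + -36368) / 244 = 64
R = √64 = 8  ⇒  r_B = 8 − 2 = 6

rB=6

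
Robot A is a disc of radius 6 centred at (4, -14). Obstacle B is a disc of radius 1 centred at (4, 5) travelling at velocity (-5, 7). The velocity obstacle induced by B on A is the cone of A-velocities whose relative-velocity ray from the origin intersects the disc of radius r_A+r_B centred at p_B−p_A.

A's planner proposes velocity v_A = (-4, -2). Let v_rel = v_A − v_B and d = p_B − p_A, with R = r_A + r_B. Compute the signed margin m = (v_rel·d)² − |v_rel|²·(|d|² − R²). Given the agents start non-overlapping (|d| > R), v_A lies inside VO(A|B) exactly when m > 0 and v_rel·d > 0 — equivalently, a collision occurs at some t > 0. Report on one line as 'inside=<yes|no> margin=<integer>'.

d = (0, 19),  |d|² = 361;  R = 6+1 = 7,  c = 361−7² = 312
v_rel = (1, -9),  |v_rel|² = 82;  v_rel·d = (1)·(0) + (-9)·(19) = -171
82·t² + 342·t + 312 = 0  ⇒  m = (-171)² − 82·312 = 3657
m = 3657 > 0,  v_rel·d = -171 < 0  ⇒  outside

inside=no margin=3657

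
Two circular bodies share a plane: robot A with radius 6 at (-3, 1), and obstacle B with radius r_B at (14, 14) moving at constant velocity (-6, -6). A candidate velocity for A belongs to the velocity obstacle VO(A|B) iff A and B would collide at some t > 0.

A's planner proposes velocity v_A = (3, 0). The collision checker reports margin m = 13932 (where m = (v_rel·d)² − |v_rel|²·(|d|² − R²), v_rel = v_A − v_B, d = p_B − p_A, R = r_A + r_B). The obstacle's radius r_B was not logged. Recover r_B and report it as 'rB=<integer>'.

m = 13932
d = (17, 13);  v_rel = (9, 6),  |v_rel|² = 117
v_rel×d = (9)·(13) − (6)·(17) = 15
since m = R²·117 − 15²:  R² = (225 + 13932) / 117 = 121
R = √121 = 11  ⇒  r_B = 11 − 6 = 5

rB=5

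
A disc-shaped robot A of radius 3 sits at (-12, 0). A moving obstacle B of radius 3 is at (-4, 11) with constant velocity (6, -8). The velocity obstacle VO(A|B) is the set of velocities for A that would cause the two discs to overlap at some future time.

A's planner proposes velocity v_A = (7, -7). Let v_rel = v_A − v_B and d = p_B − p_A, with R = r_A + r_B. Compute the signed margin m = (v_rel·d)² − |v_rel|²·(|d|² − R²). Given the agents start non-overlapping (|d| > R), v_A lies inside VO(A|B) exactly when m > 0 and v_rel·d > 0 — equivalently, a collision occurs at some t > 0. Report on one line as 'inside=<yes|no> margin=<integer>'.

d = (8, 11),  |d|² = 185;  R = 3+3 = 6,  c = 185−6² = 149
v_rel = (1, 1),  |v_rel|² = 2;  v_rel·d = (1)·(8) + (1)·(11) = 19
2·t² − 38·t + 149 = 0  ⇒  m = 19² − 2·149 = 63
m = 63 > 0,  v_rel·d = 19 > 0  ⇒  inside

inside=yes margin=63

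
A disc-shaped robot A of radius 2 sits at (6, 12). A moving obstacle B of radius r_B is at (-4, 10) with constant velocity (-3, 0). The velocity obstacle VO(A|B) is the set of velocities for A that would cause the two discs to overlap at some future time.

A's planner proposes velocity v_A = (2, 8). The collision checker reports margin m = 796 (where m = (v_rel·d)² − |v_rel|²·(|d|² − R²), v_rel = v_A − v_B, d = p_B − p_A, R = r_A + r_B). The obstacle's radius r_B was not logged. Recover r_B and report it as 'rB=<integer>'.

m = 796
d = (-10, -2);  v_rel = (5, 8),  |v_rel|² = 89
v_rel×d = (5)·(-2) − (8)·(-10) = 70
since m = R²·89 − 70²:  R² = (4900 + 796) / 89 = 64
R = √64 = 8  ⇒  r_B = 8 − 2 = 6

rB=6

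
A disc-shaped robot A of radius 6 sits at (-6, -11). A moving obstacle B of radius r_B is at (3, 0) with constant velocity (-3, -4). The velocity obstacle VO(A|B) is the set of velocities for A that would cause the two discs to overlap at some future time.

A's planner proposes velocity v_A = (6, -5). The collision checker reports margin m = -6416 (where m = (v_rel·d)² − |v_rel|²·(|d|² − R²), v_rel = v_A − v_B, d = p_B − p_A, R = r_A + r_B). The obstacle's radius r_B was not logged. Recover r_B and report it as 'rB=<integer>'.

m = -6416
d = (9, 11);  v_rel = (9, -1),  |v_rel|² = 82
v_rel×d = (9)·(11) − (-1)·(9) = 108
since m = R²·82 − 108²:  R² = (11664 + -6416) / 82 = 64
R = √64 = 8  ⇒  r_B = 8 − 6 = 2

rB=2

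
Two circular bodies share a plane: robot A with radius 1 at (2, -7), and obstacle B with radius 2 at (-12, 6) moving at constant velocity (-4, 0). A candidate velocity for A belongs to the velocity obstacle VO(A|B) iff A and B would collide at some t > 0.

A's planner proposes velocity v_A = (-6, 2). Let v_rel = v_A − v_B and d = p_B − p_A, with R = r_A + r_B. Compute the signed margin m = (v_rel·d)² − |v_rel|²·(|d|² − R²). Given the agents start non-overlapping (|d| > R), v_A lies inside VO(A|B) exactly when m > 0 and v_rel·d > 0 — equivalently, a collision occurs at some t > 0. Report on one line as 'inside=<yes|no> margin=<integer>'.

d = (-14, 13),  |d|² = 365;  R = 1+2 = 3,  c = 365−3² = 356
v_rel = (-2, 2),  |v_rel|² = 8;  v_rel·d = (-2)·(-14) + (2)·(13) = 54
8·t² − 108·t + 356 = 0  ⇒  m = 54² − 8·356 = 68
m = 68 > 0,  v_rel·d = 54 > 0  ⇒  inside

inside=yes margin=68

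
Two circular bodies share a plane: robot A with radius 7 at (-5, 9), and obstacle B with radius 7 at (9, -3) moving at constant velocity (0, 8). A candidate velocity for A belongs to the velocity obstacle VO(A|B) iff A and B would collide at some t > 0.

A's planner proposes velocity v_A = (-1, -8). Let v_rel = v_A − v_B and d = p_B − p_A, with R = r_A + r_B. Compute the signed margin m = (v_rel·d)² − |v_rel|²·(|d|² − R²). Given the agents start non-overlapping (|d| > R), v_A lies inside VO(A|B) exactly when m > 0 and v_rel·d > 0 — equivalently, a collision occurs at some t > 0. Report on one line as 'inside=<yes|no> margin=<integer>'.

d = (14, -12),  |d|² = 340;  R = 7+7 = 14,  c = 340−14² = 144
v_rel = (-1, -16),  |v_rel|² = 257;  v_rel·d = (-1)·(14) + (-16)·(-12) = 178
257·t² − 356·t + 144 = 0  ⇒  m = 178² − 257·144 = -5324
m = -5324 < 0,  v_rel·d = 178 > 0  ⇒  outside

inside=no margin=-5324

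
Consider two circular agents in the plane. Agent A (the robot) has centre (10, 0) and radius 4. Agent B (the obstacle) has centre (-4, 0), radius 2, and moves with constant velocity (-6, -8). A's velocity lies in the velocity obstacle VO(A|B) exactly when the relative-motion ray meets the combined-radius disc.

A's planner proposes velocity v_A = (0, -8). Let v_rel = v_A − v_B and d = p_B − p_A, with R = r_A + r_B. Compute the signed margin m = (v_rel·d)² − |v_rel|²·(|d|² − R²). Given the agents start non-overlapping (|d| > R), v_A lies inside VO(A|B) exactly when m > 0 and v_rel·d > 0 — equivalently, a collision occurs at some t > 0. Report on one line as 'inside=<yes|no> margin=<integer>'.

d = (-14, 0),  |d|² = 196;  R = 4+2 = 6,  c = 196−6² = 160
v_rel = (6, 0),  |v_rel|² = 36;  v_rel·d = (6)·(-14) + (0)·(0) = -84
36·t² + 168·t + 160 = 0  ⇒  m = (-84)² − 36·160 = 1296
m = 1296 > 0,  v_rel·d = -84 < 0  ⇒  outside

inside=no margin=1296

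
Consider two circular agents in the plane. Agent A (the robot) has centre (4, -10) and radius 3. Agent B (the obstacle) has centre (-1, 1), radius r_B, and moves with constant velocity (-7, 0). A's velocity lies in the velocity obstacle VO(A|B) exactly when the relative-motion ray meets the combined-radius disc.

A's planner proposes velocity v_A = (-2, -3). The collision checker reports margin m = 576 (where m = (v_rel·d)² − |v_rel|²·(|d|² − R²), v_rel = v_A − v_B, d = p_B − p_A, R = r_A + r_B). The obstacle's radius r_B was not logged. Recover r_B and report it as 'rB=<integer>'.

m = 576
d = (-5, 11);  v_rel = (5, -3),  |v_rel|² = 34
v_rel×d = (5)·(11) − (-3)·(-5) = 40
since m = R²·34 − 40²:  R² = (1600 + 576) / 34 = 64
R = √64 = 8  ⇒  r_B = 8 − 3 = 5

rB=5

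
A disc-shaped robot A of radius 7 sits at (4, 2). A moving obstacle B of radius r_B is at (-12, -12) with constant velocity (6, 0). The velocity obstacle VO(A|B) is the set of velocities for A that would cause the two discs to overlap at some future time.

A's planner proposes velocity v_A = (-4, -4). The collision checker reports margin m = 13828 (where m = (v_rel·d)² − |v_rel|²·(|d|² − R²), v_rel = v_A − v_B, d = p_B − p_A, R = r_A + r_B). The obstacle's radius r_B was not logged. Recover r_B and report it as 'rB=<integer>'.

m = 13828
d = (-16, -14);  v_rel = (-10, -4),  |v_rel|² = 116
v_rel×d = (-10)·(-14) − (-4)·(-16) = 76
since m = R²·116 − 76²:  R² = (5776 + 13828) / 116 = 169
R = √169 = 13  ⇒  r_B = 13 − 7 = 6

rB=6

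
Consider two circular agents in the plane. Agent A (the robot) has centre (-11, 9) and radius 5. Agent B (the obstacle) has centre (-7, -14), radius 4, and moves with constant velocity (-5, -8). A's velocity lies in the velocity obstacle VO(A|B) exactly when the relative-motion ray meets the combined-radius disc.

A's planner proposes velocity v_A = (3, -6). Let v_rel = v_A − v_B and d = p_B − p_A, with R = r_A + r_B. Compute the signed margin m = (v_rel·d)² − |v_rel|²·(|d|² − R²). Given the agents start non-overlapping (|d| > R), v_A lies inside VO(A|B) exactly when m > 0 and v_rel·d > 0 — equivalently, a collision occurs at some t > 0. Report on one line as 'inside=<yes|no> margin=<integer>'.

d = (4, -23),  |d|² = 545;  R = 5+4 = 9,  c = 545−9² = 464
v_rel = (8, 2),  |v_rel|² = 68;  v_rel·d = (8)·(4) + (2)·(-23) = -14
68·t² + 28·t + 464 = 0  ⇒  m = (-14)² − 68·464 = -31356
m = -31356 < 0,  v_rel·d = -14 < 0  ⇒  outside

inside=no margin=-31356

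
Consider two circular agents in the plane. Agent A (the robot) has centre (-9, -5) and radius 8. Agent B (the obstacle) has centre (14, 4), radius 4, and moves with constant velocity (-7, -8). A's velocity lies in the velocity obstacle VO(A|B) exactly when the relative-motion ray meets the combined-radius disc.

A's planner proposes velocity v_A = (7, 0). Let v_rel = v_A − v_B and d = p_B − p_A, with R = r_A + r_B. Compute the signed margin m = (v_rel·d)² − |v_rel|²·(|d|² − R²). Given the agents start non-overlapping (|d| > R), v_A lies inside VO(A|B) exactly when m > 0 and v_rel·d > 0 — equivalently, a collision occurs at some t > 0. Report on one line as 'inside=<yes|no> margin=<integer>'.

d = (23, 9),  |d|² = 610;  R = 8+4 = 12,  c = 610−12² = 466
v_rel = (14, 8),  |v_rel|² = 260;  v_rel·d = (14)·(23) + (8)·(9) = 394
260·t² − 788·t + 466 = 0  ⇒  m = 394² − 260·466 = 34076
m = 34076 > 0,  v_rel·d = 394 > 0  ⇒  inside

inside=yes margin=34076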